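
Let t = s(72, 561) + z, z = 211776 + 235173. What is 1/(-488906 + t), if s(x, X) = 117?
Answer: -1/41840 ≈ -2.3901e-5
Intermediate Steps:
z = 446949
t = 447066 (t = 117 + 446949 = 447066)
1/(-488906 + t) = 1/(-488906 + 447066) = 1/(-41840) = -1/41840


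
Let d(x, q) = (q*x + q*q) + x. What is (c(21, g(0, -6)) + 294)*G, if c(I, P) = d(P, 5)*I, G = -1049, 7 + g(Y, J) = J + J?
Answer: 1652175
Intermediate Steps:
g(Y, J) = -7 + 2*J (g(Y, J) = -7 + (J + J) = -7 + 2*J)
d(x, q) = x + q² + q*x (d(x, q) = (q*x + q²) + x = (q² + q*x) + x = x + q² + q*x)
c(I, P) = I*(25 + 6*P) (c(I, P) = (P + 5² + 5*P)*I = (P + 25 + 5*P)*I = (25 + 6*P)*I = I*(25 + 6*P))
(c(21, g(0, -6)) + 294)*G = (21*(25 + 6*(-7 + 2*(-6))) + 294)*(-1049) = (21*(25 + 6*(-7 - 12)) + 294)*(-1049) = (21*(25 + 6*(-19)) + 294)*(-1049) = (21*(25 - 114) + 294)*(-1049) = (21*(-89) + 294)*(-1049) = (-1869 + 294)*(-1049) = -1575*(-1049) = 1652175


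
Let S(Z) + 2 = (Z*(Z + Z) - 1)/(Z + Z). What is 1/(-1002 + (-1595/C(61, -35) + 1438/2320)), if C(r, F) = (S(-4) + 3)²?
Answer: -613640/732899729 ≈ -0.00083728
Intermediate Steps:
S(Z) = -2 + (-1 + 2*Z²)/(2*Z) (S(Z) = -2 + (Z*(Z + Z) - 1)/(Z + Z) = -2 + (Z*(2*Z) - 1)/((2*Z)) = -2 + (2*Z² - 1)*(1/(2*Z)) = -2 + (-1 + 2*Z²)*(1/(2*Z)) = -2 + (-1 + 2*Z²)/(2*Z))
C(r, F) = 529/64 (C(r, F) = ((-2 - 4 - ½/(-4)) + 3)² = ((-2 - 4 - ½*(-¼)) + 3)² = ((-2 - 4 + ⅛) + 3)² = (-47/8 + 3)² = (-23/8)² = 529/64)
1/(-1002 + (-1595/C(61, -35) + 1438/2320)) = 1/(-1002 + (-1595/529/64 + 1438/2320)) = 1/(-1002 + (-1595*64/529 + 1438*(1/2320))) = 1/(-1002 + (-102080/529 + 719/1160)) = 1/(-1002 - 118032449/613640) = 1/(-732899729/613640) = -613640/732899729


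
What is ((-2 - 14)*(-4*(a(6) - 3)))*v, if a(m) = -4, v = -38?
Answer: 17024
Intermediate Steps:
((-2 - 14)*(-4*(a(6) - 3)))*v = ((-2 - 14)*(-4*(-4 - 3)))*(-38) = -(-64)*(-7)*(-38) = -16*28*(-38) = -448*(-38) = 17024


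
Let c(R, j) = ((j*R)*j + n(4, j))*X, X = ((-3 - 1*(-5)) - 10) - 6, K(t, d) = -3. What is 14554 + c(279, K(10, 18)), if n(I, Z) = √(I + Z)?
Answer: -20614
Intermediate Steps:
X = -14 (X = ((-3 + 5) - 10) - 6 = (2 - 10) - 6 = -8 - 6 = -14)
c(R, j) = -14*√(4 + j) - 14*R*j² (c(R, j) = ((j*R)*j + √(4 + j))*(-14) = ((R*j)*j + √(4 + j))*(-14) = (R*j² + √(4 + j))*(-14) = (√(4 + j) + R*j²)*(-14) = -14*√(4 + j) - 14*R*j²)
14554 + c(279, K(10, 18)) = 14554 + (-14*√(4 - 3) - 14*279*(-3)²) = 14554 + (-14*√1 - 14*279*9) = 14554 + (-14*1 - 35154) = 14554 + (-14 - 35154) = 14554 - 35168 = -20614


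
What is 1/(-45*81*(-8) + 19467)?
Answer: 1/48627 ≈ 2.0565e-5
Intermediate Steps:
1/(-45*81*(-8) + 19467) = 1/(-3645*(-8) + 19467) = 1/(29160 + 19467) = 1/48627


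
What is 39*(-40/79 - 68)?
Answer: -211068/79 ≈ -2671.7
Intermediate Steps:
39*(-40/79 - 68) = 39*(-5412/79) = -211068/79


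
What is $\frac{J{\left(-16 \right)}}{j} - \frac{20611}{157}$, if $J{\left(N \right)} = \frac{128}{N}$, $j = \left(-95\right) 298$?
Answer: $- \frac{291748077}{2222335} \approx -131.28$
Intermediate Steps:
$j = -28310$
$\frac{J{\left(-16 \right)}}{j} - \frac{20611}{157} = \frac{128 \frac{1}{-16}}{-28310} - \frac{20611}{157} = 128 \left(- \frac{1}{16}\right) \left(- \frac{1}{28310}\right) - \frac{20611}{157} = \left(-8\right) \left(- \frac{1}{28310}\right) - \frac{20611}{157} = \frac{4}{14155} - \frac{20611}{157} = - \frac{291748077}{2222335}$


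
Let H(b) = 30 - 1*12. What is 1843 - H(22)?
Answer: 1825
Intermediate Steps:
H(b) = 18 (H(b) = 30 - 12 = 18)
1843 - H(22) = 1843 - 1*18 = 1843 - 18 = 1825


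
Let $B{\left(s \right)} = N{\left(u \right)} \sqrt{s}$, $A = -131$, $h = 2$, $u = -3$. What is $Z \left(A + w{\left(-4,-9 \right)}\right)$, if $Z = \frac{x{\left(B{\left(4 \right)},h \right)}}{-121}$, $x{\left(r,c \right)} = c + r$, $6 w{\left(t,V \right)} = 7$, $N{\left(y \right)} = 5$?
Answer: $\frac{1558}{121} \approx 12.876$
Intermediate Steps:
$w{\left(t,V \right)} = \frac{7}{6}$ ($w{\left(t,V \right)} = \frac{1}{6} \cdot 7 = \frac{7}{6}$)
$B{\left(s \right)} = 5 \sqrt{s}$
$Z = - \frac{12}{121}$ ($Z = \frac{2 + 5 \sqrt{4}}{-121} = \left(2 + 5 \cdot 2\right) \left(- \frac{1}{121}\right) = \left(2 + 10\right) \left(- \frac{1}{121}\right) = 12 \left(- \frac{1}{121}\right) = - \frac{12}{121} \approx -0.099174$)
$Z \left(A + w{\left(-4,-9 \right)}\right) = - \frac{12 \left(-131 + \frac{7}{6}\right)}{121} = \left(- \frac{12}{121}\right) \left(- \frac{779}{6}\right) = \frac{1558}{121}$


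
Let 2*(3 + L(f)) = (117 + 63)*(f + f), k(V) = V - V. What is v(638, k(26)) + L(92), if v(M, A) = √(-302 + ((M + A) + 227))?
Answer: 16557 + √563 ≈ 16581.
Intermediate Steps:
k(V) = 0
v(M, A) = √(-75 + A + M) (v(M, A) = √(-302 + ((A + M) + 227)) = √(-302 + (227 + A + M)) = √(-75 + A + M))
L(f) = -3 + 180*f (L(f) = -3 + ((117 + 63)*(f + f))/2 = -3 + (180*(2*f))/2 = -3 + (360*f)/2 = -3 + 180*f)
v(638, k(26)) + L(92) = √(-75 + 0 + 638) + (-3 + 180*92) = √563 + (-3 + 16560) = √563 + 16557 = 16557 + √563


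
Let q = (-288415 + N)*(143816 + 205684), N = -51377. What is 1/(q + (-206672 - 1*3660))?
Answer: -1/118757514332 ≈ -8.4205e-12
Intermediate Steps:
q = -118757304000 (q = (-288415 - 51377)*(143816 + 205684) = -339792*349500 = -118757304000)
1/(q + (-206672 - 1*3660)) = 1/(-118757304000 + (-206672 - 1*3660)) = 1/(-118757304000 + (-206672 - 3660)) = 1/(-118757304000 - 210332) = 1/(-118757514332) = -1/118757514332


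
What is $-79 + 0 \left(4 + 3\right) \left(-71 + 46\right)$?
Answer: $-79$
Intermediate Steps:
$-79 + 0 \left(4 + 3\right) \left(-71 + 46\right) = -79 + 0 \cdot 7 \left(-25\right) = -79 + 0 \left(-25\right) = -79 + 0 = -79$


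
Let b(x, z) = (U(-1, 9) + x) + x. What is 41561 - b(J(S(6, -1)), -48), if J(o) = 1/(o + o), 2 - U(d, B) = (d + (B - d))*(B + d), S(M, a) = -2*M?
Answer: 499573/12 ≈ 41631.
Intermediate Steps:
U(d, B) = 2 - B*(B + d) (U(d, B) = 2 - (d + (B - d))*(B + d) = 2 - B*(B + d))
J(o) = 1/(2*o)
b(x, z) = -70 + 2*x (b(x, z) = ((2 - 1*9² - 1*9*(-1)) + x) + x = ((2 - 1*81 + 9) + x) + x = ((2 - 81 + 9) + x) + x = (-70 + x) + x = -70 + 2*x)
41561 - b(J(S(6, -1)), -48) = 41561 - (-70 + 2*(1/(2*((-2*6))))) = 41561 - (-70 + 2*((½)/(-12))) = 41561 - (-70 + 2*((½)*(-1/12))) = 41561 - (-70 + 2*(-1/24)) = 41561 - (-70 - 1/12) = 41561 - 1*(-841/12) = 41561 + 841/12 = 499573/12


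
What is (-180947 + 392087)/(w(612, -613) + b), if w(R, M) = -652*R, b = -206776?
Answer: -10557/30290 ≈ -0.34853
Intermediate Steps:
(-180947 + 392087)/(w(612, -613) + b) = (-180947 + 392087)/(-652*612 - 206776) = 211140/(-399024 - 206776) = 211140/(-605800) = 211140*(-1/605800) = -10557/30290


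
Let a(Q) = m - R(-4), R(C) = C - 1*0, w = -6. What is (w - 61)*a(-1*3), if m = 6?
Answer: -670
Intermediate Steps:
R(C) = C (R(C) = C + 0 = C)
a(Q) = 10 (a(Q) = 6 - 1*(-4) = 6 + 4 = 10)
(w - 61)*a(-1*3) = (-6 - 61)*10 = -67*10 = -670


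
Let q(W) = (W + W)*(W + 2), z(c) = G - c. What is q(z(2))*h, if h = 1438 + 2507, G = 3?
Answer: 23670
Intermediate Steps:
z(c) = 3 - c
h = 3945
q(W) = 2*W*(2 + W) (q(W) = (2*W)*(2 + W) = 2*W*(2 + W))
q(z(2))*h = (2*(3 - 1*2)*(2 + (3 - 1*2)))*3945 = (2*(3 - 2)*(2 + (3 - 2)))*3945 = (2*1*(2 + 1))*3945 = (2*1*3)*3945 = 6*3945 = 23670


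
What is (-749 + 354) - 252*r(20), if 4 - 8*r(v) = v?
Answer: 109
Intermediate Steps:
r(v) = 1/2 - v/8
(-749 + 354) - 252*r(20) = (-749 + 354) - 252*(1/2 - 1/8*20) = -395 - 252*(1/2 - 5/2) = -395 - 252*(-2) = -395 + 504 = 109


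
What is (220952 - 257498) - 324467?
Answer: -361013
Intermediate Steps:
(220952 - 257498) - 324467 = -36546 - 324467 = -361013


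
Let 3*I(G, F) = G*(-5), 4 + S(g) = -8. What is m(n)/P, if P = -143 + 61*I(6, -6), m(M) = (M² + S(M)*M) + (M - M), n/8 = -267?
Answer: -1529376/251 ≈ -6093.1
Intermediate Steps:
S(g) = -12 (S(g) = -4 - 8 = -12)
I(G, F) = -5*G/3 (I(G, F) = (G*(-5))/3 = (-5*G)/3 = -5*G/3)
n = -2136 (n = 8*(-267) = -2136)
m(M) = M² - 12*M (m(M) = (M² - 12*M) + (M - M) = (M² - 12*M) + 0 = M² - 12*M)
P = -753 (P = -143 + 61*(-5/3*6) = -143 + 61*(-10) = -143 - 610 = -753)
m(n)/P = -2136*(-12 - 2136)/(-753) = -2136*(-2148)*(-1/753) = 4588128*(-1/753) = -1529376/251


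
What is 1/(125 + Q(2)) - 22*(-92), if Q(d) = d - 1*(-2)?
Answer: 261097/129 ≈ 2024.0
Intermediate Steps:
Q(d) = 2 + d (Q(d) = d + 2 = 2 + d)
1/(125 + Q(2)) - 22*(-92) = 1/(125 + (2 + 2)) - 22*(-92) = 1/(125 + 4) + 2024 = 1/129 + 2024 = 261097/129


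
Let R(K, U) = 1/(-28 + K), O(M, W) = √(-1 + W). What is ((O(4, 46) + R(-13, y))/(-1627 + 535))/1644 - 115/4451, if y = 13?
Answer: -8464589869/327616602768 - √5/598416 ≈ -0.025841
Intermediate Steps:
((O(4, 46) + R(-13, y))/(-1627 + 535))/1644 - 115/4451 = ((√(-1 + 46) + 1/(-28 - 13))/(-1627 + 535))/1644 - 115/4451 = ((√45 + 1/(-41))/(-1092))*(1/1644) - 115*1/4451 = ((3*√5 - 1/41)*(-1/1092))*(1/1644) - 115/4451 = ((-1/41 + 3*√5)*(-1/1092))*(1/1644) - 115/4451 = (1/44772 - √5/364)*(1/1644) - 115/4451 = (1/73605168 - √5/598416) - 115/4451 = -8464589869/327616602768 - √5/598416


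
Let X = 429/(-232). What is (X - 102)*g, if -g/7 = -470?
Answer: -39632985/116 ≈ -3.4166e+5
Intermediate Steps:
g = 3290 (g = -7*(-470) = 3290)
X = -429/232 (X = 429*(-1/232) = -429/232 ≈ -1.8491)
(X - 102)*g = (-429/232 - 102)*3290 = -24093/232*3290 = -39632985/116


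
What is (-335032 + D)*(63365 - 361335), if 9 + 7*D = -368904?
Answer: 808731401890/7 ≈ 1.1553e+11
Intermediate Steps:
D = -368913/7 (D = -9/7 + (⅐)*(-368904) = -9/7 - 368904/7 = -368913/7 ≈ -52702.)
(-335032 + D)*(63365 - 361335) = (-335032 - 368913/7)*(63365 - 361335) = -2714137/7*(-297970) = 808731401890/7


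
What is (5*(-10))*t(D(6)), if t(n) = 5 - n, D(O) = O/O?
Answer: -200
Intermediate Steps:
D(O) = 1
(5*(-10))*t(D(6)) = (5*(-10))*(5 - 1*1) = -50*(5 - 1) = -50*4 = -200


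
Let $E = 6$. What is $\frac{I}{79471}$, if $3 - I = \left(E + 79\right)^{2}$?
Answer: $- \frac{7222}{79471} \approx -0.090876$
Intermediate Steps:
$I = -7222$ ($I = 3 - \left(6 + 79\right)^{2} = 3 - 85^{2} = 3 - 7225 = -7222$)
$\frac{I}{79471} = - \frac{7222}{79471}$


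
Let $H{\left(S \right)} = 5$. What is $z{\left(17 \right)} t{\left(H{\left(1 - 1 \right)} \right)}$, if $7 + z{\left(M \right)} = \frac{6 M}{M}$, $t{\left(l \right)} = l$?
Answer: $-5$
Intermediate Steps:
$z{\left(M \right)} = -1$ ($z{\left(M \right)} = -7 + \frac{6 M}{M} = -7 + 6 = -1$)
$z{\left(17 \right)} t{\left(H{\left(1 - 1 \right)} \right)} = \left(-1\right) 5 = -5$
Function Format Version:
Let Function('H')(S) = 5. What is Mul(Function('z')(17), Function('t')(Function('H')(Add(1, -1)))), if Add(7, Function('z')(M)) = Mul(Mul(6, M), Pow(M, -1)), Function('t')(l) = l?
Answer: -5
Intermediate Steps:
Function('z')(M) = -1 (Function('z')(M) = Add(-7, Mul(Mul(6, M), Pow(M, -1))) = Add(-7, 6) = -1)
Mul(Function('z')(17), Function('t')(Function('H')(Add(1, -1)))) = Mul(-1, 5) = -5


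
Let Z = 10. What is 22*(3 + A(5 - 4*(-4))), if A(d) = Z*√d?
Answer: 66 + 220*√21 ≈ 1074.2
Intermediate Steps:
A(d) = 10*√d
22*(3 + A(5 - 4*(-4))) = 22*(3 + 10*√(5 - 4*(-4))) = 22*(3 + 10*√(5 + 16)) = 22*(3 + 10*√21) = 66 + 220*√21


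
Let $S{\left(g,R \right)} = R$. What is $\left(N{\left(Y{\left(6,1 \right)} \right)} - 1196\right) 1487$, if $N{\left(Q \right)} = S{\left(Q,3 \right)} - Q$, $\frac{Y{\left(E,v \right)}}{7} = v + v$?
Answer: $-1794809$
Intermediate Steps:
$Y{\left(E,v \right)} = 14 v$ ($Y{\left(E,v \right)} = 7 \left(v + v\right) = 7 \cdot 2 v = 14 v$)
$N{\left(Q \right)} = 3 - Q$
$\left(N{\left(Y{\left(6,1 \right)} \right)} - 1196\right) 1487 = \left(\left(3 - 14 \cdot 1\right) - 1196\right) 1487 = \left(\left(3 - 14\right) - 1196\right) 1487 = \left(-11 - 1196\right) 1487 = \left(-1207\right) 1487 = -1794809$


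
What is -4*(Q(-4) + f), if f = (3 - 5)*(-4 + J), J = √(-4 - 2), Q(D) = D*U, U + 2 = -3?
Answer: -112 + 8*I*√6 ≈ -112.0 + 19.596*I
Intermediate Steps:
U = -5 (U = -2 - 3 = -5)
Q(D) = -5*D (Q(D) = D*(-5) = -5*D)
J = I*√6 (J = √(-6) = I*√6 ≈ 2.4495*I)
f = 8 - 2*I*√6 (f = (3 - 5)*(-4 + I*√6) = -2*(-4 + I*√6) = 8 - 2*I*√6 ≈ 8.0 - 4.899*I)
-4*(Q(-4) + f) = -4*(-5*(-4) + (8 - 2*I*√6)) = -4*(20 + (8 - 2*I*√6)) = -4*(28 - 2*I*√6) = -112 + 8*I*√6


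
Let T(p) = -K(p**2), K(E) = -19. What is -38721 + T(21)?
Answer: -38702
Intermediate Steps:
T(p) = 19 (T(p) = -1*(-19) = 19)
-38721 + T(21) = -38721 + 19 = -38702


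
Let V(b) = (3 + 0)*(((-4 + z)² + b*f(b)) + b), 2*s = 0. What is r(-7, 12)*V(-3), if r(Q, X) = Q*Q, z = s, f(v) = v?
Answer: 3234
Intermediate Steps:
s = 0 (s = (½)*0 = 0)
z = 0
r(Q, X) = Q²
V(b) = 48 + 3*b + 3*b² (V(b) = (3 + 0)*(((-4 + 0)² + b*b) + b) = 3*(((-4)² + b²) + b) = 3*((16 + b²) + b) = 3*(16 + b + b²) = 48 + 3*b + 3*b²)
r(-7, 12)*V(-3) = (-7)²*(48 + 3*(-3) + 3*(-3)²) = 49*(48 - 9 + 3*9) = 49*(48 - 9 + 27) = 49*66 = 3234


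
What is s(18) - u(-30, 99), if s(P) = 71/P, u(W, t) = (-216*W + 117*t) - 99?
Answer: -323281/18 ≈ -17960.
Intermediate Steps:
u(W, t) = -99 - 216*W + 117*t
s(18) - u(-30, 99) = 71/18 - (-99 - 216*(-30) + 117*99) = 71*(1/18) - (-99 + 6480 + 11583) = 71/18 - 1*17964 = 71/18 - 17964 = -323281/18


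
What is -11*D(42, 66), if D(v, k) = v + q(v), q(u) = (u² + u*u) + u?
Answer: -39732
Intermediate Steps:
q(u) = u + 2*u² (q(u) = (u² + u²) + u = 2*u² + u = u + 2*u²)
D(v, k) = v + v*(1 + 2*v)
-11*D(42, 66) = -22*42*(1 + 42) = -22*42*43 = -11*3612 = -39732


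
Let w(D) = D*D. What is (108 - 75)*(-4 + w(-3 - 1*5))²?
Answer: 118800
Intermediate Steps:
w(D) = D²
(108 - 75)*(-4 + w(-3 - 1*5))² = (108 - 75)*(-4 + (-3 - 1*5)²)² = 33*(-4 + (-3 - 5)²)² = 33*(-4 + (-8)²)² = 33*(-4 + 64)² = 33*60² = 33*3600 = 118800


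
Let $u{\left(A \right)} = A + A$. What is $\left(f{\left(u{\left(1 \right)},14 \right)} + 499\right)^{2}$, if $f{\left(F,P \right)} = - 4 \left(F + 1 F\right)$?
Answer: $233289$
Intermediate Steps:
$u{\left(A \right)} = 2 A$
$f{\left(F,P \right)} = - 8 F$ ($f{\left(F,P \right)} = - 4 \left(F + F\right) = - 4 \cdot 2 F = - 8 F$)
$\left(f{\left(u{\left(1 \right)},14 \right)} + 499\right)^{2} = \left(- 8 \cdot 2 \cdot 1 + 499\right)^{2} = \left(\left(-8\right) 2 + 499\right)^{2} = \left(-16 + 499\right)^{2} = 483^{2} = 233289$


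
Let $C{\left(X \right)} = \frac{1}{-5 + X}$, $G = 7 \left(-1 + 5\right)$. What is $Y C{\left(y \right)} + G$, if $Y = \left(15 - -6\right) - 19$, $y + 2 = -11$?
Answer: $\frac{251}{9} \approx 27.889$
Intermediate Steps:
$G = 28$ ($G = 7 \cdot 4 = 28$)
$y = -13$ ($y = -2 - 11 = -13$)
$Y = 2$ ($Y = \left(15 + 6\right) - 19 = 21 - 19 = 2$)
$Y C{\left(y \right)} + G = \frac{2}{-5 - 13} + 28 = \frac{2}{-18} + 28 = 2 \left(- \frac{1}{18}\right) + 28 = - \frac{1}{9} + 28 = \frac{251}{9}$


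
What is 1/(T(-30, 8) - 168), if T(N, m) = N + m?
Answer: -1/190 ≈ -0.0052632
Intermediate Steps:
1/(T(-30, 8) - 168) = 1/((-30 + 8) - 168) = 1/(-22 - 168) = 1/(-190) = -1/190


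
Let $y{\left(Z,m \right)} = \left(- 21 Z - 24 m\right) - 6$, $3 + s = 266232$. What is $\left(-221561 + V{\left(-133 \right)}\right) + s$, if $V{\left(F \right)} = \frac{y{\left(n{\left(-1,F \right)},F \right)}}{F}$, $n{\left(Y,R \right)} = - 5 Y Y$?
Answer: $\frac{5937553}{133} \approx 44643.0$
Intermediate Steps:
$s = 266229$ ($s = -3 + 266232 = 266229$)
$n{\left(Y,R \right)} = - 5 Y^{2}$
$y{\left(Z,m \right)} = -6 - 24 m - 21 Z$ ($y{\left(Z,m \right)} = \left(- 24 m - 21 Z\right) - 6 = -6 - 24 m - 21 Z$)
$V{\left(F \right)} = \frac{99 - 24 F}{F}$ ($V{\left(F \right)} = \frac{-6 - 24 F - 21 \left(- 5 \left(-1\right)^{2}\right)}{F} = \frac{-6 - 24 F - 21 \left(\left(-5\right) 1\right)}{F} = \frac{-6 - 24 F - -105}{F} = \frac{-6 - 24 F + 105}{F} = \frac{99 - 24 F}{F}$)
$\left(-221561 + V{\left(-133 \right)}\right) + s = \left(-221561 - \left(24 - \frac{99}{-133}\right)\right) + 266229 = \left(-221561 + \left(-24 + 99 \left(- \frac{1}{133}\right)\right)\right) + 266229 = \left(-221561 - \frac{3291}{133}\right) + 266229 = - \frac{29470904}{133} + 266229 = \frac{5937553}{133}$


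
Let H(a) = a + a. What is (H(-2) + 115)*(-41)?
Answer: -4551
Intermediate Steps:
H(a) = 2*a
(H(-2) + 115)*(-41) = (2*(-2) + 115)*(-41) = (-4 + 115)*(-41) = 111*(-41) = -4551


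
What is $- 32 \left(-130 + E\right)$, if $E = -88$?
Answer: $6976$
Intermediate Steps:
$- 32 \left(-130 + E\right) = - 32 \left(-130 - 88\right) = \left(-32\right) \left(-218\right) = 6976$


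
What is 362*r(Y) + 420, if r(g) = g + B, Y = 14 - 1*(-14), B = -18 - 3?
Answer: 2954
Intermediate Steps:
B = -21
Y = 28 (Y = 14 + 14 = 28)
r(g) = -21 + g (r(g) = g - 21 = -21 + g)
362*r(Y) + 420 = 362*(-21 + 28) + 420 = 362*7 + 420 = 2534 + 420 = 2954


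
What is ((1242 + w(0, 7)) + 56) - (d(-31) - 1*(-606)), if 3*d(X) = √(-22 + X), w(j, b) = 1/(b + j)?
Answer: 4845/7 - I*√53/3 ≈ 692.14 - 2.4267*I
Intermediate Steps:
d(X) = √(-22 + X)/3
((1242 + w(0, 7)) + 56) - (d(-31) - 1*(-606)) = ((1242 + 1/(7 + 0)) + 56) - (√(-22 - 31)/3 - 1*(-606)) = ((1242 + 1/7) + 56) - (√(-53)/3 + 606) = ((1242 + ⅐) + 56) - ((I*√53)/3 + 606) = (8695/7 + 56) - (I*√53/3 + 606) = 9087/7 - (606 + I*√53/3) = 9087/7 + (-606 - I*√53/3) = 4845/7 - I*√53/3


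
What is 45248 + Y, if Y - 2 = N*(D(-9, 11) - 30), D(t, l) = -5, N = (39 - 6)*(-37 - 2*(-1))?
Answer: 85675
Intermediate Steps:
N = -1155 (N = 33*(-37 + 2) = 33*(-35) = -1155)
Y = 40427 (Y = 2 - 1155*(-5 - 30) = 2 - 1155*(-35) = 2 + 40425 = 40427)
45248 + Y = 45248 + 40427 = 85675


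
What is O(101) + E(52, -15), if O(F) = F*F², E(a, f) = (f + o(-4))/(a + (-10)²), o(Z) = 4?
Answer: 156605741/152 ≈ 1.0303e+6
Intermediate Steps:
E(a, f) = (4 + f)/(100 + a) (E(a, f) = (f + 4)/(a + (-10)²) = (4 + f)/(a + 100) = (4 + f)/(100 + a))
O(F) = F³
O(101) + E(52, -15) = 101³ + (4 - 15)/(100 + 52) = 1030301 - 11/152 = 156605741/152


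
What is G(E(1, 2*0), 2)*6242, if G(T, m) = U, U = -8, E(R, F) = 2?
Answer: -49936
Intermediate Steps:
G(T, m) = -8
G(E(1, 2*0), 2)*6242 = -8*6242 = -49936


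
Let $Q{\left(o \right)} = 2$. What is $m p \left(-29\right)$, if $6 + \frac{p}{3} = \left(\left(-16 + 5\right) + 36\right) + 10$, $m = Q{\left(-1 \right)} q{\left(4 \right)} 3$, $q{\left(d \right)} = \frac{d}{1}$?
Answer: $-60552$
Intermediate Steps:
$q{\left(d \right)} = d$ ($q{\left(d \right)} = d 1 = d$)
$m = 24$ ($m = 2 \cdot 4 \cdot 3 = 8 \cdot 3 = 24$)
$p = 87$ ($p = -18 + 3 \left(\left(\left(-16 + 5\right) + 36\right) + 10\right) = -18 + 3 \left(\left(-11 + 36\right) + 10\right) = -18 + 3 \left(25 + 10\right) = -18 + 3 \cdot 35 = -18 + 105 = 87$)
$m p \left(-29\right) = 24 \cdot 87 \left(-29\right) = 2088 \left(-29\right) = -60552$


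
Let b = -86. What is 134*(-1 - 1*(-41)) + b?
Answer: 5274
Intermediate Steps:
134*(-1 - 1*(-41)) + b = 134*(-1 - 1*(-41)) - 86 = 134*(-1 + 41) - 86 = 134*40 - 86 = 5360 - 86 = 5274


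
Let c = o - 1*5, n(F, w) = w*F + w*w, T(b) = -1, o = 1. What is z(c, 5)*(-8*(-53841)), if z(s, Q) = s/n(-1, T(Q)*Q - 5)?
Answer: -861456/55 ≈ -15663.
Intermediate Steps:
n(F, w) = w² + F*w (n(F, w) = F*w + w² = w² + F*w)
c = -4 (c = 1 - 1*5 = 1 - 5 = -4)
z(s, Q) = s/((-6 - Q)*(-5 - Q)) (z(s, Q) = s/(((-Q - 5)*(-1 + (-Q - 5)))) = s/(((-5 - Q)*(-1 + (-5 - Q)))) = s/(((-5 - Q)*(-6 - Q))) = s/(((-6 - Q)*(-5 - Q))) = s*(1/((-6 - Q)*(-5 - Q))) = s/((-6 - Q)*(-5 - Q)))
z(c, 5)*(-8*(-53841)) = (-4/(30 + 5² + 11*5))*(-8*(-53841)) = -4/(30 + 25 + 55)*430728 = -4/110*430728 = -4*1/110*430728 = -2/55*430728 = -861456/55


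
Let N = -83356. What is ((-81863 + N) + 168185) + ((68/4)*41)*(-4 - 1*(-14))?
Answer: 9936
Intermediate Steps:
((-81863 + N) + 168185) + ((68/4)*41)*(-4 - 1*(-14)) = ((-81863 - 83356) + 168185) + ((68/4)*41)*(-4 - 1*(-14)) = (-165219 + 168185) + ((68*(¼))*41)*(-4 + 14) = 2966 + (17*41)*10 = 2966 + 697*10 = 2966 + 6970 = 9936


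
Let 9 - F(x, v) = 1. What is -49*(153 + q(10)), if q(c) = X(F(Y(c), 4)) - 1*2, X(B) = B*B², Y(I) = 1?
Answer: -32487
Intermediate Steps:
F(x, v) = 8 (F(x, v) = 9 - 1*1 = 9 - 1 = 8)
X(B) = B³
q(c) = 510 (q(c) = 8³ - 1*2 = 512 - 2 = 510)
-49*(153 + q(10)) = -49*(153 + 510) = -49*663 = -32487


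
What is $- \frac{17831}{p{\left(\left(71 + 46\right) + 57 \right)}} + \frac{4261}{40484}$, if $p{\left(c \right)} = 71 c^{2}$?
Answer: $\frac{18184393}{187552251} \approx 0.096956$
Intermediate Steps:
$- \frac{17831}{p{\left(\left(71 + 46\right) + 57 \right)}} + \frac{4261}{40484} = - \frac{17831}{71 \left(\left(71 + 46\right) + 57\right)^{2}} + \frac{4261}{40484} = - \frac{17831}{71 \left(117 + 57\right)^{2}} + 4261 \cdot \frac{1}{40484} = - \frac{17831}{71 \cdot 174^{2}} + \frac{4261}{40484} = - \frac{17831}{71 \cdot 30276} + \frac{4261}{40484} = - \frac{17831}{2149596} + \frac{4261}{40484} = \frac{18184393}{187552251}$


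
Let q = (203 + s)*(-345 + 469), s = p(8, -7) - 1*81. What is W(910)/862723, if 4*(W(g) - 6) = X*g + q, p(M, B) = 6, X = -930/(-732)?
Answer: 1040181/210504412 ≈ 0.0049414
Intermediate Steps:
X = 155/122 (X = -930*(-1/732) = 155/122 ≈ 1.2705)
s = -75 (s = 6 - 1*81 = 6 - 81 = -75)
q = 15872 (q = (203 - 75)*(-345 + 469) = 128*124 = 15872)
W(g) = 3974 + 155*g/488 (W(g) = 6 + (155*g/122 + 15872)/4 = 6 + (15872 + 155*g/122)/4 = 6 + (3968 + 155*g/488) = 3974 + 155*g/488)
W(910)/862723 = (3974 + (155/488)*910)/862723 = (3974 + 70525/244)*(1/862723) = (1040181/244)*(1/862723) = 1040181/210504412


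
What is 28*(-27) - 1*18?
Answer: -774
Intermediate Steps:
28*(-27) - 1*18 = -756 - 18 = -774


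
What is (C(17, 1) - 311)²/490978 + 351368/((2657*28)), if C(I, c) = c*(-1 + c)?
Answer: 44927403355/9131699822 ≈ 4.9199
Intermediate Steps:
(C(17, 1) - 311)²/490978 + 351368/((2657*28)) = (1*(-1 + 1) - 311)²/490978 + 351368/((2657*28)) = (1*0 - 311)²*(1/490978) + 351368/74396 = (0 - 311)²*(1/490978) + 351368*(1/74396) = (-311)²*(1/490978) + 87842/18599 = 96721*(1/490978) + 87842/18599 = 96721/490978 + 87842/18599 = 44927403355/9131699822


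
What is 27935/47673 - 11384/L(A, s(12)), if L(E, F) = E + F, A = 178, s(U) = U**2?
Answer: -266857181/7675353 ≈ -34.768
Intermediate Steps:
27935/47673 - 11384/L(A, s(12)) = 27935/47673 - 11384/(178 + 12**2) = 27935*(1/47673) - 11384/(178 + 144) = 27935/47673 - 11384/322 = 27935/47673 - 11384*1/322 = 27935/47673 - 5692/161 = -266857181/7675353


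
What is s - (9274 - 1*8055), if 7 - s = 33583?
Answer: -34795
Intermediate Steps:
s = -33576 (s = 7 - 1*33583 = 7 - 33583 = -33576)
s - (9274 - 1*8055) = -33576 - (9274 - 1*8055) = -33576 - (9274 - 8055) = -33576 - 1*1219 = -33576 - 1219 = -34795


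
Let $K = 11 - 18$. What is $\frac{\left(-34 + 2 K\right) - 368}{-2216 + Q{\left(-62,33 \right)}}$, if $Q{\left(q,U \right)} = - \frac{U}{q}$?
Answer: $\frac{25792}{137359} \approx 0.18777$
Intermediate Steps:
$K = -7$ ($K = 11 - 18 = -7$)
$Q{\left(q,U \right)} = - \frac{U}{q}$
$\frac{\left(-34 + 2 K\right) - 368}{-2216 + Q{\left(-62,33 \right)}} = \frac{\left(-34 + 2 \left(-7\right)\right) - 368}{-2216 - \frac{33}{-62}} = \frac{\left(-34 - 14\right) - 368}{-2216 - 33 \left(- \frac{1}{62}\right)} = \frac{-48 - 368}{-2216 + \frac{33}{62}} = - \frac{416}{- \frac{137359}{62}} = \left(-416\right) \left(- \frac{62}{137359}\right) = \frac{25792}{137359}$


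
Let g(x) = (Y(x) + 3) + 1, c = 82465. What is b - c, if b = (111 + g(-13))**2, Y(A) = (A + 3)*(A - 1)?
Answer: -17440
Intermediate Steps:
Y(A) = (-1 + A)*(3 + A) (Y(A) = (3 + A)*(-1 + A) = (-1 + A)*(3 + A))
g(x) = 1 + x**2 + 2*x (g(x) = ((-3 + x**2 + 2*x) + 3) + 1 = (x**2 + 2*x) + 1 = 1 + x**2 + 2*x)
b = 65025 (b = (111 + (1 + (-13)**2 + 2*(-13)))**2 = (111 + (1 + 169 - 26))**2 = (111 + 144)**2 = 255**2 = 65025)
b - c = 65025 - 1*82465 = 65025 - 82465 = -17440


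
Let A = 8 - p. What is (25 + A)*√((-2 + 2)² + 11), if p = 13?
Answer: 20*√11 ≈ 66.333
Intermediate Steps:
A = -5 (A = 8 - 1*13 = 8 - 13 = -5)
(25 + A)*√((-2 + 2)² + 11) = (25 - 5)*√((-2 + 2)² + 11) = 20*√(0² + 11) = 20*√(0 + 11) = 20*√11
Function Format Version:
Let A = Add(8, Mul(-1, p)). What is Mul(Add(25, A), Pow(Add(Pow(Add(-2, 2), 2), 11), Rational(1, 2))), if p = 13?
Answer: Mul(20, Pow(11, Rational(1, 2))) ≈ 66.333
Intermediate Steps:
A = -5 (A = Add(8, Mul(-1, 13)) = Add(8, -13) = -5)
Mul(Add(25, A), Pow(Add(Pow(Add(-2, 2), 2), 11), Rational(1, 2))) = Mul(Add(25, -5), Pow(Add(Pow(Add(-2, 2), 2), 11), Rational(1, 2))) = Mul(20, Pow(Add(Pow(0, 2), 11), Rational(1, 2))) = Mul(20, Pow(Add(0, 11), Rational(1, 2))) = Mul(20, Pow(11, Rational(1, 2)))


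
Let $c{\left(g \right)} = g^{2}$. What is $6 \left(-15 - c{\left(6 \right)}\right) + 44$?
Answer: $-262$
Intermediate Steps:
$6 \left(-15 - c{\left(6 \right)}\right) + 44 = 6 \left(-15 - 6^{2}\right) + 44 = 6 \left(-15 - 36\right) + 44 = 6 \left(-51\right) + 44 = -306 + 44 = -262$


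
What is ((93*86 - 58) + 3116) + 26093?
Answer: 37149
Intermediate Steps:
((93*86 - 58) + 3116) + 26093 = ((7998 - 58) + 3116) + 26093 = (7940 + 3116) + 26093 = 11056 + 26093 = 37149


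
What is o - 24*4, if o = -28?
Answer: -124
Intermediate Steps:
o - 24*4 = -28 - 24*4 = -28 - 96 = -124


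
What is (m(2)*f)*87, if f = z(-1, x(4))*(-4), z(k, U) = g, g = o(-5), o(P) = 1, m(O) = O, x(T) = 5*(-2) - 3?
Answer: -696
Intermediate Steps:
x(T) = -13 (x(T) = -10 - 3 = -13)
g = 1
z(k, U) = 1
f = -4 (f = 1*(-4) = -4)
(m(2)*f)*87 = (2*(-4))*87 = -8*87 = -696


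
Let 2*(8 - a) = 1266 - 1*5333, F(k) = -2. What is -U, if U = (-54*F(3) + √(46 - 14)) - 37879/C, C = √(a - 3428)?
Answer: -108 - 4*√2 - 37879*I*√5546/2773 ≈ -113.66 - 1017.3*I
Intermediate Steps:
a = 4083/2 (a = 8 - (1266 - 1*5333)/2 = 8 - (1266 - 5333)/2 = 8 - ½*(-4067) = 8 + 4067/2 = 4083/2 ≈ 2041.5)
C = I*√5546/2 (C = √(4083/2 - 3428) = √(-2773/2) = I*√5546/2 ≈ 37.236*I)
U = 108 + 4*√2 + 37879*I*√5546/2773 (U = (-54*(-2) + √(46 - 14)) - 37879*(-I*√5546/2773) = (108 + √32) - (-37879)*I*√5546/2773 = (108 + 4*√2) + 37879*I*√5546/2773 = 108 + 4*√2 + 37879*I*√5546/2773 ≈ 113.66 + 1017.3*I)
-U = -(108 + 4*√2 + 37879*I*√5546/2773) = -108 - 4*√2 - 37879*I*√5546/2773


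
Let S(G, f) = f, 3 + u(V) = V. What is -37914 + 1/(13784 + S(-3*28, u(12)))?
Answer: -522947801/13793 ≈ -37914.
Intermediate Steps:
u(V) = -3 + V
-37914 + 1/(13784 + S(-3*28, u(12))) = -37914 + 1/(13784 + (-3 + 12)) = -37914 + 1/(13784 + 9) = -37914 + 1/13793 = -522947801/13793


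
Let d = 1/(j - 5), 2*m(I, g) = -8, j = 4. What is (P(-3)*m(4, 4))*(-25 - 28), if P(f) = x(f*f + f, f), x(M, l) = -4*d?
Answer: 848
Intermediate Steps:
m(I, g) = -4 (m(I, g) = (½)*(-8) = -4)
d = -1 (d = 1/(4 - 5) = 1/(-1) = -1)
x(M, l) = 4 (x(M, l) = -4*(-1) = 4)
P(f) = 4
(P(-3)*m(4, 4))*(-25 - 28) = (4*(-4))*(-25 - 28) = -16*(-53) = 848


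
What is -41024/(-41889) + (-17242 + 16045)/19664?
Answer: 756554803/823705296 ≈ 0.91848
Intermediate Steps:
-41024/(-41889) + (-17242 + 16045)/19664 = -41024*(-1/41889) - 1197*1/19664 = 41024/41889 - 1197/19664 = 756554803/823705296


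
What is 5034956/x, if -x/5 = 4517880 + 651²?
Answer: -5034956/24708405 ≈ -0.20377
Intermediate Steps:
x = -24708405 (x = -5*(4517880 + 651²) = -5*(4517880 + 423801) = -5*4941681 = -24708405)
5034956/x = 5034956/(-24708405) = 5034956*(-1/24708405) = -5034956/24708405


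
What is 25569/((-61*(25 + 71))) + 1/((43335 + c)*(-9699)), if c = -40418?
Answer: -3952993001/905343456 ≈ -4.3663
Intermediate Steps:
25569/((-61*(25 + 71))) + 1/((43335 + c)*(-9699)) = 25569/((-61*(25 + 71))) + 1/((43335 - 40418)*(-9699)) = 25569/((-61*96)) - 1/9699/2917 = 25569/(-5856) + (1/2917)*(-1/9699) = 25569*(-1/5856) - 1/28291983 = -8523/1952 - 1/28291983 = -3952993001/905343456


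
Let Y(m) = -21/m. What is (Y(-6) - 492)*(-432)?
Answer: 211032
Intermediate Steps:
(Y(-6) - 492)*(-432) = (-21/(-6) - 492)*(-432) = (-21*(-⅙) - 492)*(-432) = (7/2 - 492)*(-432) = -977/2*(-432) = 211032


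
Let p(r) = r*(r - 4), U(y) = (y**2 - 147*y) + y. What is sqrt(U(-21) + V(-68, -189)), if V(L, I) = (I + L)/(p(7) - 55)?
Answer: sqrt(4062830)/34 ≈ 59.284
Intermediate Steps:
U(y) = y**2 - 146*y
p(r) = r*(-4 + r)
V(L, I) = -I/34 - L/34 (V(L, I) = (I + L)/(7*(-4 + 7) - 55) = (I + L)/(7*3 - 55) = (I + L)/(21 - 55) = (I + L)/(-34) = (I + L)*(-1/34) = -I/34 - L/34)
sqrt(U(-21) + V(-68, -189)) = sqrt(-21*(-146 - 21) + (-1/34*(-189) - 1/34*(-68))) = sqrt(-21*(-167) + (189/34 + 2)) = sqrt(3507 + 257/34) = sqrt(119495/34) = sqrt(4062830)/34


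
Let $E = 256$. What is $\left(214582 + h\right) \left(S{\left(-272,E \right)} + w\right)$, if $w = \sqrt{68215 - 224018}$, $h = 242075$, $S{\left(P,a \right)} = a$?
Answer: $116904192 + 456657 i \sqrt{155803} \approx 1.169 \cdot 10^{8} + 1.8025 \cdot 10^{8} i$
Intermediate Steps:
$w = i \sqrt{155803}$ ($w = \sqrt{-155803} = i \sqrt{155803} \approx 394.72 i$)
$\left(214582 + h\right) \left(S{\left(-272,E \right)} + w\right) = \left(214582 + 242075\right) \left(256 + i \sqrt{155803}\right) = 456657 \left(256 + i \sqrt{155803}\right) = 116904192 + 456657 i \sqrt{155803}$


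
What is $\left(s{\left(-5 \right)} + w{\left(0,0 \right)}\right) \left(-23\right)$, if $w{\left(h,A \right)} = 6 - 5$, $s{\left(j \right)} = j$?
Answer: $92$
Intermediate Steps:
$w{\left(h,A \right)} = 1$ ($w{\left(h,A \right)} = 6 - 5 = 1$)
$\left(s{\left(-5 \right)} + w{\left(0,0 \right)}\right) \left(-23\right) = \left(-5 + 1\right) \left(-23\right) = \left(-4\right) \left(-23\right) = 92$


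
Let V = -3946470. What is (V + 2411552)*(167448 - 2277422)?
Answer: 3238637072132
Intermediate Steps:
(V + 2411552)*(167448 - 2277422) = (-3946470 + 2411552)*(167448 - 2277422) = -1534918*(-2109974) = 3238637072132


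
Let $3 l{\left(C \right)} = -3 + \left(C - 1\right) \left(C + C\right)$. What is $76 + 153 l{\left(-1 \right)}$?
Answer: $127$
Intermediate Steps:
$l{\left(C \right)} = -1 + \frac{2 C \left(-1 + C\right)}{3}$ ($l{\left(C \right)} = \frac{-3 + \left(C - 1\right) \left(C + C\right)}{3} = \frac{-3 + \left(-1 + C\right) 2 C}{3} = \frac{-3 + 2 C \left(-1 + C\right)}{3} = -1 + \frac{2 C \left(-1 + C\right)}{3}$)
$76 + 153 l{\left(-1 \right)} = 76 + 153 \left(-1 - - \frac{2}{3} + \frac{2 \left(-1\right)^{2}}{3}\right) = 76 + 153 \left(-1 + \frac{2}{3} + \frac{2}{3} \cdot 1\right) = 76 + 153 \left(-1 + \frac{2}{3} + \frac{2}{3}\right) = 76 + 153 \cdot \frac{1}{3} = 76 + 51 = 127$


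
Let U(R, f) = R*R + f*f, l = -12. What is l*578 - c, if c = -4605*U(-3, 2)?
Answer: 52929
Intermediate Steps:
U(R, f) = R**2 + f**2
c = -59865 (c = -4605*((-3)**2 + 2**2) = -4605*(9 + 4) = -4605*13 = -59865)
l*578 - c = -12*578 - 1*(-59865) = -6936 + 59865 = 52929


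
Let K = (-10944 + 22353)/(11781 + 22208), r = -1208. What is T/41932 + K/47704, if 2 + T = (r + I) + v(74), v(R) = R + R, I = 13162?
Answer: 445898968177/1545204926968 ≈ 0.28857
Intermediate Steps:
v(R) = 2*R
T = 12100 (T = -2 + ((-1208 + 13162) + 2*74) = -2 + (11954 + 148) = -2 + 12102 = 12100)
K = 11409/33989 ≈ 0.33567
T/41932 + K/47704 = 12100/41932 + (11409/33989)/47704 = 12100*(1/41932) + (11409/33989)*(1/47704) = 275/953 + 11409/1621411256 = 445898968177/1545204926968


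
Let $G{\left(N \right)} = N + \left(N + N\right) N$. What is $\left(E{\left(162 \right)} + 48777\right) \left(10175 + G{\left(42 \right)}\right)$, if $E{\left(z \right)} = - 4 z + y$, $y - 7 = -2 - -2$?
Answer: $661629320$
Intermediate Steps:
$y = 7$ ($y = 7 - 0 = 7 + \left(-2 + 2\right) = 7 + 0 = 7$)
$G{\left(N \right)} = N + 2 N^{2}$ ($G{\left(N \right)} = N + 2 N N = N + 2 N^{2}$)
$E{\left(z \right)} = 7 - 4 z$ ($E{\left(z \right)} = - 4 z + 7 = 7 - 4 z$)
$\left(E{\left(162 \right)} + 48777\right) \left(10175 + G{\left(42 \right)}\right) = \left(\left(7 - 648\right) + 48777\right) \left(10175 + 42 \left(1 + 2 \cdot 42\right)\right) = \left(\left(7 - 648\right) + 48777\right) \left(10175 + 42 \left(1 + 84\right)\right) = \left(-641 + 48777\right) \left(10175 + 42 \cdot 85\right) = 48136 \left(10175 + 3570\right) = 48136 \cdot 13745 = 661629320$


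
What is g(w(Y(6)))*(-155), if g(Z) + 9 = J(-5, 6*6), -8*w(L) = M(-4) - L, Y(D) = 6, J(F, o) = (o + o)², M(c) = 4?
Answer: -802125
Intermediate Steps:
J(F, o) = 4*o² (J(F, o) = (2*o)² = 4*o²)
w(L) = -½ + L/8 (w(L) = -(4 - L)/8 = -½ + L/8)
g(Z) = 5175 (g(Z) = -9 + 4*(6*6)² = -9 + 4*36² = -9 + 4*1296 = -9 + 5184 = 5175)
g(w(Y(6)))*(-155) = 5175*(-155) = -802125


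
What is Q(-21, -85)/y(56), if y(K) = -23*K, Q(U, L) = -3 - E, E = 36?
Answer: 39/1288 ≈ 0.030280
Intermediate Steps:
Q(U, L) = -39 (Q(U, L) = -3 - 1*36 = -3 - 36 = -39)
Q(-21, -85)/y(56) = -39/((-23*56)) = -39/(-1288) = -39*(-1/1288) = 39/1288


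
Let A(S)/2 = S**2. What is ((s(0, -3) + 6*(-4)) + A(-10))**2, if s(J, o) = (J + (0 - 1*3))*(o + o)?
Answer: 37636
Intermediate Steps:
s(J, o) = 2*o*(-3 + J) (s(J, o) = (J + (0 - 3))*(2*o) = (J - 3)*(2*o) = (-3 + J)*(2*o) = 2*o*(-3 + J))
A(S) = 2*S**2
((s(0, -3) + 6*(-4)) + A(-10))**2 = ((2*(-3)*(-3 + 0) + 6*(-4)) + 2*(-10)**2)**2 = ((2*(-3)*(-3) - 24) + 2*100)**2 = ((18 - 24) + 200)**2 = (-6 + 200)**2 = 194**2 = 37636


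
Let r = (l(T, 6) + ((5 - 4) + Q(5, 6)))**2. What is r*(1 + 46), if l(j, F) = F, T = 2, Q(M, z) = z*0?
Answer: 2303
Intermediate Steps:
Q(M, z) = 0
r = 49 (r = (6 + ((5 - 4) + 0))**2 = (6 + (1 + 0))**2 = (6 + 1)**2 = 7**2 = 49)
r*(1 + 46) = 49*(1 + 46) = 49*47 = 2303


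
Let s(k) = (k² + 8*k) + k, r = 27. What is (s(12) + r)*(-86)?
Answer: -23994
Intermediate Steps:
s(k) = k² + 9*k
(s(12) + r)*(-86) = (12*(9 + 12) + 27)*(-86) = (12*21 + 27)*(-86) = (252 + 27)*(-86) = 279*(-86) = -23994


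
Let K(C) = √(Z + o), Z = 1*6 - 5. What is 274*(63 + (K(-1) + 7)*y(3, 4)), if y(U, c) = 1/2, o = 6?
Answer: 18221 + 137*√7 ≈ 18583.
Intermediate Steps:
Z = 1 (Z = 6 - 5 = 1)
y(U, c) = ½
K(C) = √7 (K(C) = √(1 + 6) = √7)
274*(63 + (K(-1) + 7)*y(3, 4)) = 274*(63 + (√7 + 7)*(½)) = 274*(63 + (7 + √7)*(½)) = 274*(63 + (7/2 + √7/2)) = 274*(133/2 + √7/2) = 18221 + 137*√7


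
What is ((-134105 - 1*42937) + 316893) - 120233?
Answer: 19618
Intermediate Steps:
((-134105 - 1*42937) + 316893) - 120233 = ((-134105 - 42937) + 316893) - 120233 = (-177042 + 316893) - 120233 = 139851 - 120233 = 19618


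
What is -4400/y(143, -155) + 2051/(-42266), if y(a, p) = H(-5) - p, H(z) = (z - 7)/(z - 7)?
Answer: -6653227/235482 ≈ -28.254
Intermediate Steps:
H(z) = 1 (H(z) = (-7 + z)/(-7 + z) = 1)
y(a, p) = 1 - p
-4400/y(143, -155) + 2051/(-42266) = -4400/(1 - 1*(-155)) + 2051/(-42266) = -4400/(1 + 155) + 2051*(-1/42266) = -4400/156 - 293/6038 = -4400*1/156 - 293/6038 = -1100/39 - 293/6038 = -6653227/235482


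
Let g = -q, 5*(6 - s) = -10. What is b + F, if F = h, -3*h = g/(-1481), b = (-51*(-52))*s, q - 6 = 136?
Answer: 94262546/4443 ≈ 21216.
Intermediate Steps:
s = 8 (s = 6 - ⅕*(-10) = 6 + 2 = 8)
q = 142 (q = 6 + 136 = 142)
g = -142 (g = -1*142 = -142)
b = 21216 (b = -51*(-52)*8 = 2652*8 = 21216)
h = -142/4443 (h = -(-142)/(3*(-1481)) = -(-1)*(-142)/4443 = -⅓*142/1481 = -142/4443 ≈ -0.031960)
F = -142/4443 ≈ -0.031960
b + F = 21216 - 142/4443 = 94262546/4443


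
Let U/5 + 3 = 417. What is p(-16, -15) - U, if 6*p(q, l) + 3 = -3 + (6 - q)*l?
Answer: -2126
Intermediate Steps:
U = 2070 (U = -15 + 5*417 = -15 + 2085 = 2070)
p(q, l) = -1 + l*(6 - q)/6 (p(q, l) = -½ + (-3 + (6 - q)*l)/6 = -½ + (-3 + l*(6 - q))/6 = -½ + (-½ + l*(6 - q)/6) = -1 + l*(6 - q)/6)
p(-16, -15) - U = (-1 - 15 - ⅙*(-15)*(-16)) - 1*2070 = (-1 - 15 - 40) - 2070 = -56 - 2070 = -2126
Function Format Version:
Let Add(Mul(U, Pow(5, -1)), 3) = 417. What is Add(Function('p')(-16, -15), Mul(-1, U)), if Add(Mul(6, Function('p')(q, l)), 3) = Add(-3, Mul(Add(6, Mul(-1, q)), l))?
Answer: -2126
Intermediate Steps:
U = 2070 (U = Add(-15, Mul(5, 417)) = Add(-15, 2085) = 2070)
Function('p')(q, l) = Add(-1, Mul(Rational(1, 6), l, Add(6, Mul(-1, q)))) (Function('p')(q, l) = Add(Rational(-1, 2), Mul(Rational(1, 6), Add(-3, Mul(Add(6, Mul(-1, q)), l)))) = Add(Rational(-1, 2), Mul(Rational(1, 6), Add(-3, Mul(l, Add(6, Mul(-1, q)))))) = Add(Rational(-1, 2), Add(Rational(-1, 2), Mul(Rational(1, 6), l, Add(6, Mul(-1, q))))) = Add(-1, Mul(Rational(1, 6), l, Add(6, Mul(-1, q)))))
Add(Function('p')(-16, -15), Mul(-1, U)) = Add(Add(-1, -15, Mul(Rational(-1, 6), -15, -16)), Mul(-1, 2070)) = Add(Add(-1, -15, -40), -2070) = Add(-56, -2070) = -2126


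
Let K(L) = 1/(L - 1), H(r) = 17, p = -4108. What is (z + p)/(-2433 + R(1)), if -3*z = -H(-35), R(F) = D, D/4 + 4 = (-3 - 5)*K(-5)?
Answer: 12307/7331 ≈ 1.6788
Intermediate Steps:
K(L) = 1/(-1 + L)
D = -32/3 (D = -16 + 4*((-3 - 5)/(-1 - 5)) = -16 + 4*(-8/(-6)) = -16 + 4*(-8*(-1/6)) = -16 + 4*(4/3) = -16 + 16/3 = -32/3 ≈ -10.667)
R(F) = -32/3
z = 17/3 (z = -(-1)*17/3 = -1/3*(-17) = 17/3 ≈ 5.6667)
(z + p)/(-2433 + R(1)) = (17/3 - 4108)/(-2433 - 32/3) = -12307/(3*(-7331/3)) = -12307/3*(-3/7331) = 12307/7331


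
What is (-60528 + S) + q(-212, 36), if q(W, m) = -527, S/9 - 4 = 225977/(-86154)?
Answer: -1753021573/28718 ≈ -61043.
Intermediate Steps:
S = 355917/28718 (S = 36 + 9*(225977/(-86154)) = 36 + 9*(225977*(-1/86154)) = 36 + 9*(-225977/86154) = 36 - 677931/28718 = 355917/28718 ≈ 12.394)
(-60528 + S) + q(-212, 36) = (-60528 + 355917/28718) - 527 = -1737887187/28718 - 527 = -1753021573/28718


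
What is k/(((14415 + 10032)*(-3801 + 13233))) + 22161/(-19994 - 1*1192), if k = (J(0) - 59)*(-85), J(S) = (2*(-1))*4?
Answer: -283880759693/271397490408 ≈ -1.0460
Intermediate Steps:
J(S) = -8 (J(S) = -2*4 = -8)
k = 5695 (k = (-8 - 59)*(-85) = -67*(-85) = 5695)
k/(((14415 + 10032)*(-3801 + 13233))) + 22161/(-19994 - 1*1192) = 5695/(((14415 + 10032)*(-3801 + 13233))) + 22161/(-19994 - 1*1192) = 5695/((24447*9432)) + 22161/(-19994 - 1192) = 5695/230584104 + 22161/(-21186) = 5695*(1/230584104) + 22161*(-1/21186) = 5695/230584104 - 7387/7062 = -283880759693/271397490408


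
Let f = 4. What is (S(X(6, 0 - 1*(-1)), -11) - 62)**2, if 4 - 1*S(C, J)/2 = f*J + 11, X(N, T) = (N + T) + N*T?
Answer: 144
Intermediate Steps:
X(N, T) = N + T + N*T
S(C, J) = -14 - 8*J (S(C, J) = 8 - 2*(4*J + 11) = 8 - 2*(11 + 4*J) = 8 + (-22 - 8*J) = -14 - 8*J)
(S(X(6, 0 - 1*(-1)), -11) - 62)**2 = ((-14 - 8*(-11)) - 62)**2 = ((-14 + 88) - 62)**2 = (74 - 62)**2 = 12**2 = 144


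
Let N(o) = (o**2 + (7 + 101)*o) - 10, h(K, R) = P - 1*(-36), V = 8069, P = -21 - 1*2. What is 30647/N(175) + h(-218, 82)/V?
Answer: 247934338/399536535 ≈ 0.62055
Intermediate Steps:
P = -23 (P = -21 - 2 = -23)
h(K, R) = 13 (h(K, R) = -23 - 1*(-36) = -23 + 36 = 13)
N(o) = -10 + o**2 + 108*o (N(o) = (o**2 + 108*o) - 10 = -10 + o**2 + 108*o)
30647/N(175) + h(-218, 82)/V = 30647/(-10 + 175**2 + 108*175) + 13/8069 = 30647/(-10 + 30625 + 18900) + 13*(1/8069) = 30647/49515 + 13/8069 = 247934338/399536535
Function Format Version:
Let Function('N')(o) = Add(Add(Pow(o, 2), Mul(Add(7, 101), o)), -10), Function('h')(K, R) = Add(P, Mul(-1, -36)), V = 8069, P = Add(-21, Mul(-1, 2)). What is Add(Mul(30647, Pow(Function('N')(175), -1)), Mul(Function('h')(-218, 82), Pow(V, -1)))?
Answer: Rational(247934338, 399536535) ≈ 0.62055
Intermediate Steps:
P = -23 (P = Add(-21, -2) = -23)
Function('h')(K, R) = 13 (Function('h')(K, R) = Add(-23, Mul(-1, -36)) = Add(-23, 36) = 13)
Function('N')(o) = Add(-10, Pow(o, 2), Mul(108, o)) (Function('N')(o) = Add(Add(Pow(o, 2), Mul(108, o)), -10) = Add(-10, Pow(o, 2), Mul(108, o)))
Add(Mul(30647, Pow(Function('N')(175), -1)), Mul(Function('h')(-218, 82), Pow(V, -1))) = Add(Mul(30647, Pow(Add(-10, Pow(175, 2), Mul(108, 175)), -1)), Mul(13, Pow(8069, -1))) = Add(Mul(30647, Pow(Add(-10, 30625, 18900), -1)), Mul(13, Rational(1, 8069))) = Add(Mul(30647, Pow(49515, -1)), Rational(13, 8069)) = Add(Mul(30647, Rational(1, 49515)), Rational(13, 8069)) = Add(Rational(30647, 49515), Rational(13, 8069)) = Rational(247934338, 399536535)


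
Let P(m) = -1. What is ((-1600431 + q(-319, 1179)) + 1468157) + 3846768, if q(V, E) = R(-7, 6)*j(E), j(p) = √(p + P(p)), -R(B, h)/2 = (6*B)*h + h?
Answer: 3714494 + 492*√1178 ≈ 3.7314e+6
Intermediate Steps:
R(B, h) = -2*h - 12*B*h (R(B, h) = -2*((6*B)*h + h) = -2*(6*B*h + h) = -2*(h + 6*B*h) = -2*h - 12*B*h)
j(p) = √(-1 + p) (j(p) = √(p - 1) = √(-1 + p))
q(V, E) = 492*√(-1 + E) (q(V, E) = (-2*6*(1 + 6*(-7)))*√(-1 + E) = (-2*6*(1 - 42))*√(-1 + E) = (-2*6*(-41))*√(-1 + E) = 492*√(-1 + E))
((-1600431 + q(-319, 1179)) + 1468157) + 3846768 = ((-1600431 + 492*√(-1 + 1179)) + 1468157) + 3846768 = ((-1600431 + 492*√1178) + 1468157) + 3846768 = (-132274 + 492*√1178) + 3846768 = 3714494 + 492*√1178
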